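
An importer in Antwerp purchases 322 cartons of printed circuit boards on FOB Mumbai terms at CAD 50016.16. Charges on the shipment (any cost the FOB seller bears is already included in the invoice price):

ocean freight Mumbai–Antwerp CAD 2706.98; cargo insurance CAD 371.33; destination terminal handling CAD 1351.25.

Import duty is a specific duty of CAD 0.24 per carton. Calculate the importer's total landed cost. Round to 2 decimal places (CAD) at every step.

FOB: the seller bears costs until goods are on board at the origin port; the buyer bears freight, insurance and all costs thereafter.
CIF value = FOB price + freight + insurance = 50016.16 + 2706.98 + 371.33 = 53094.47
Import duty = 322 × 0.24 = 77.28
Buyer bears: freight 2706.98 + insurance 371.33 + destination terminal 1351.25 + duty 77.28 = 4506.84
Landed cost = invoice 50016.16 + 4506.84 = 54523.00

Total landed cost: CAD 54523.00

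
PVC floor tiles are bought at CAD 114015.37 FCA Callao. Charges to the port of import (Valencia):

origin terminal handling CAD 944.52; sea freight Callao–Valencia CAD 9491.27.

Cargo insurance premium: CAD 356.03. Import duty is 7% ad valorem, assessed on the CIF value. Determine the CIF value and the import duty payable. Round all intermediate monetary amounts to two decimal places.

CIF = FCA price + pre-shipment costs + freight + insurance
CIF = 114015.37 + 944.52 + 9491.27 + 356.03 = 124807.19
Import duty = 124807.19 × 7% = 8736.50

CIF value: CAD 124807.19; import duty: CAD 8736.50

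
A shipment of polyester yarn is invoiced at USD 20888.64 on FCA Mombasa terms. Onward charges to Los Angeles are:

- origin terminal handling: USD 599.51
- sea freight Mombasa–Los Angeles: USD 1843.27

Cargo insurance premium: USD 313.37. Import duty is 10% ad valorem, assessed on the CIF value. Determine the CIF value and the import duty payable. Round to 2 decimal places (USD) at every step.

CIF value: USD 23644.79; import duty: USD 2364.48

CIF = FCA price + pre-shipment costs + freight + insurance
CIF = 20888.64 + 599.51 + 1843.27 + 313.37 = 23644.79
Import duty = 23644.79 × 10% = 2364.48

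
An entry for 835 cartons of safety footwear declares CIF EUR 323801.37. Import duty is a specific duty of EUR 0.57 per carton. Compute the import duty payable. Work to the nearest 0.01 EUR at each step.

Import duty = 835 × 0.57 = 475.95

Import duty: EUR 475.95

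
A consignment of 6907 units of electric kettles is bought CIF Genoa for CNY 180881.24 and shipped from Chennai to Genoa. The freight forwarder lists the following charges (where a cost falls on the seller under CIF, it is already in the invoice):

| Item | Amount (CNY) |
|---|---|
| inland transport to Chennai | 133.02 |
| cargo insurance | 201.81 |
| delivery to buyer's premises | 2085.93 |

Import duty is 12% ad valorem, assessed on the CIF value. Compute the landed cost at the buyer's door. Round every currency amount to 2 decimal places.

Total landed cost: CNY 204672.92

CIF: the seller pays costs through ocean freight and marine insurance to the destination port.
Already in the invoice (seller's account under CIF): inland to port, insurance — exclude.
The CIF price already equals the CIF value: 180881.24
Import duty = 180881.24 × 12% = 21705.75
Buyer bears: delivery 2085.93 + duty 21705.75 = 23791.68
Landed cost = invoice 180881.24 + 23791.68 = 204672.92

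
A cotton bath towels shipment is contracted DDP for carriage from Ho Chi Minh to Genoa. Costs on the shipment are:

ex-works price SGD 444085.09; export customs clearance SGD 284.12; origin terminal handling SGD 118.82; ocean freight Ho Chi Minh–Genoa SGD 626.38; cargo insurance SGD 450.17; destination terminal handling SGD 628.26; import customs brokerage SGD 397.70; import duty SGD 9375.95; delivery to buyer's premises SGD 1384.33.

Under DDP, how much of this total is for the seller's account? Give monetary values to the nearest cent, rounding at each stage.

Seller's account: SGD 457350.82

DDP: the seller bears all costs including import duty.
Seller's account: goods 444085.09 + export clearance 284.12 + origin terminal 118.82 + freight 626.38 + insurance 450.17 + destination terminal 628.26 + brokerage 397.70 + duty 9375.95 + delivery 1384.33 = 457350.82
Buyer's account: 0.00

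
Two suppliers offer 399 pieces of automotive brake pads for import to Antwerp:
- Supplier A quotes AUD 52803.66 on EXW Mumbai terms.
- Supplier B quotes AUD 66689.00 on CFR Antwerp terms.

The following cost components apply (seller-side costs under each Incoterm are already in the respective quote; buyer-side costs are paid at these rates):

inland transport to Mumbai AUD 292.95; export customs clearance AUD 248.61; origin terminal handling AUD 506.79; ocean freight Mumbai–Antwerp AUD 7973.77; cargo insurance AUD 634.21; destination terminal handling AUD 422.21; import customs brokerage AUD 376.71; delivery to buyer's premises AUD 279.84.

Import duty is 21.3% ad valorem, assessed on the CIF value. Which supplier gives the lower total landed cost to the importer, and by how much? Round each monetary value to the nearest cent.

Supplier A (EXW):
CIF value = EXW price + inland to port + export clearance + origin terminal + freight + insurance = 52803.66 + 292.95 + 248.61 + 506.79 + 7973.77 + 634.21 = 62459.99
Import duty = 62459.99 × 21.3% = 13303.98
Buyer bears (A): 292.95 + 248.61 + 506.79 + 7973.77 + 634.21 + 422.21 + 376.71 + 279.84 = 10735.09
Landed cost (A) = invoice 52803.66 + 10735.09 + duty 13303.98 = 76842.73
Supplier B (CFR):
CIF value = CFR price + insurance = 66689.00 + 634.21 = 67323.21
Import duty = 67323.21 × 21.3% = 14339.84
Buyer bears (B): 634.21 + 422.21 + 376.71 + 279.84 = 1712.97
Landed cost (B) = invoice 66689.00 + 1712.97 + duty 14339.84 = 82741.81
Difference = |76842.73 − 82741.81| = 5899.08

Supplier A is cheaper by AUD 5899.08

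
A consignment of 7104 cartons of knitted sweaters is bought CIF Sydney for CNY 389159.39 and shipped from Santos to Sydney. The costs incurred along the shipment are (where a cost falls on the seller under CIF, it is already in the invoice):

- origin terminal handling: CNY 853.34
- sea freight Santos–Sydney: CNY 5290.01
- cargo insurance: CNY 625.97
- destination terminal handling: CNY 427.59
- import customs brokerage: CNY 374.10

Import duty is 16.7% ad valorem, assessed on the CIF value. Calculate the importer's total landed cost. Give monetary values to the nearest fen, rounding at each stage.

CIF: the seller pays costs through ocean freight and marine insurance to the destination port.
Already in the invoice (seller's account under CIF): origin terminal, freight, insurance — exclude.
The CIF price already equals the CIF value: 389159.39
Import duty = 389159.39 × 16.7% = 64989.62
Buyer bears: destination terminal 427.59 + brokerage 374.10 + duty 64989.62 = 65791.31
Landed cost = invoice 389159.39 + 65791.31 = 454950.70

Total landed cost: CNY 454950.70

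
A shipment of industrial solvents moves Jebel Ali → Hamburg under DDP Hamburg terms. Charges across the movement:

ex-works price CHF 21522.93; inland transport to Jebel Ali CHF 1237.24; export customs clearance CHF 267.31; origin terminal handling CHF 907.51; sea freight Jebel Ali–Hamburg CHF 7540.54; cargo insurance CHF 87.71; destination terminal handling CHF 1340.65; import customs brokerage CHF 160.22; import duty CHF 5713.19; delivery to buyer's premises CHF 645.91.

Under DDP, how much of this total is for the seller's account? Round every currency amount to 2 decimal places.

Seller's account: CHF 39423.21

DDP: the seller bears all costs including import duty.
Seller's account: goods 21522.93 + inland to port 1237.24 + export clearance 267.31 + origin terminal 907.51 + freight 7540.54 + insurance 87.71 + destination terminal 1340.65 + brokerage 160.22 + duty 5713.19 + delivery 645.91 = 39423.21
Buyer's account: 0.00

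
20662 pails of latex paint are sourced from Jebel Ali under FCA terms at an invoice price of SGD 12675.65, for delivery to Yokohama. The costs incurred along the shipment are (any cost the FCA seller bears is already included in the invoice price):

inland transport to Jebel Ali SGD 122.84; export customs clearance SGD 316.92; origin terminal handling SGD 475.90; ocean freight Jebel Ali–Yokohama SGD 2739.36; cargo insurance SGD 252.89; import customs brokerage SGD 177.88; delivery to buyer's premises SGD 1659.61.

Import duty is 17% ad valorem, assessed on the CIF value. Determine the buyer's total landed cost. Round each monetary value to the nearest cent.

Total landed cost: SGD 20725.74

FCA: the seller delivers export-cleared goods to the carrier; the buyer bears costs from that point.
Already in the invoice (seller's account under FCA): inland to port, export clearance — exclude.
CIF value = FCA price + origin terminal + freight + insurance = 12675.65 + 475.90 + 2739.36 + 252.89 = 16143.80
Import duty = 16143.80 × 17% = 2744.45
Buyer bears: origin terminal 475.90 + freight 2739.36 + insurance 252.89 + brokerage 177.88 + delivery 1659.61 + duty 2744.45 = 8050.09
Landed cost = invoice 12675.65 + 8050.09 = 20725.74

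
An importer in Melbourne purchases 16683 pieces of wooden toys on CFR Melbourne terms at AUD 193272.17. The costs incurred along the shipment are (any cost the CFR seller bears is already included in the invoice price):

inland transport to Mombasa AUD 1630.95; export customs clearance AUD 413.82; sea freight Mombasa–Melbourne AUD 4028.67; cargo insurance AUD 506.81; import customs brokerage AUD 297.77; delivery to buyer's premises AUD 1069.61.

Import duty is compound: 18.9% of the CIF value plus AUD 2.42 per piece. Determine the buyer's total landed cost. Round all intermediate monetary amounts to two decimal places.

CFR: the seller pays costs through ocean freight to the destination port, but not insurance.
Already in the invoice (seller's account under CFR): inland to port, export clearance, freight — exclude.
CIF value = CFR price + insurance = 193272.17 + 506.81 = 193778.98
Ad valorem component: 193778.98 × 18.9% = 36624.23
Specific component: 16683 × 2.42 = 40372.86
Import duty = 36624.23 + 40372.86 = 76997.09
Buyer bears: insurance 506.81 + brokerage 297.77 + delivery 1069.61 + duty 76997.09 = 78871.28
Landed cost = invoice 193272.17 + 78871.28 = 272143.45

Total landed cost: AUD 272143.45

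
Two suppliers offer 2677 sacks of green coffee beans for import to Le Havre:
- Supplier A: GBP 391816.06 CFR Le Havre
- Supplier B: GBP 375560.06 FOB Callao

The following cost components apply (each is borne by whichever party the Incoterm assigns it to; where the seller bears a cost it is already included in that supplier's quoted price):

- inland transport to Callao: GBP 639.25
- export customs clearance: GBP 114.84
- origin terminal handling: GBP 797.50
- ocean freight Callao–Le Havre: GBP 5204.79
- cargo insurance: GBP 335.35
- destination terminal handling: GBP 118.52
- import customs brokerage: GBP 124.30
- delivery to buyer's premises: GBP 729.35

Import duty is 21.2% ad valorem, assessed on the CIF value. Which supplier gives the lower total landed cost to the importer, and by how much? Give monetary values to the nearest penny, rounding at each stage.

Supplier A (CFR):
CIF value = CFR price + insurance = 391816.06 + 335.35 = 392151.41
Import duty = 392151.41 × 21.2% = 83136.10
Buyer bears (A): 335.35 + 118.52 + 124.30 + 729.35 = 1307.52
Landed cost (A) = invoice 391816.06 + 1307.52 + duty 83136.10 = 476259.68
Supplier B (FOB):
CIF value = FOB price + freight + insurance = 375560.06 + 5204.79 + 335.35 = 381100.20
Import duty = 381100.20 × 21.2% = 80793.24
Buyer bears (B): 5204.79 + 335.35 + 118.52 + 124.30 + 729.35 = 6512.31
Landed cost (B) = invoice 375560.06 + 6512.31 + duty 80793.24 = 462865.61
Difference = |476259.68 − 462865.61| = 13394.07

Supplier B is cheaper by GBP 13394.07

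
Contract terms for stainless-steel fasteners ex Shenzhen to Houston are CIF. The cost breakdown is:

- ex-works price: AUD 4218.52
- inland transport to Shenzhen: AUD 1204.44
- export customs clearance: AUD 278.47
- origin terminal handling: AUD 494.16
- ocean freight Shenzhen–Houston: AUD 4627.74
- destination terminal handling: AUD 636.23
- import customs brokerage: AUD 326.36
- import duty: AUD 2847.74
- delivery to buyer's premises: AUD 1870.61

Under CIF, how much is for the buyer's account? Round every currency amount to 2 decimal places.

CIF: the seller pays costs through ocean freight and marine insurance to the destination port.
Seller's account: goods 4218.52 + inland to port 1204.44 + export clearance 278.47 + origin terminal 494.16 + freight 4627.74 = 10823.33
Buyer's account: destination terminal 636.23 + brokerage 326.36 + duty 2847.74 + delivery 1870.61 = 5680.94

Buyer's account: AUD 5680.94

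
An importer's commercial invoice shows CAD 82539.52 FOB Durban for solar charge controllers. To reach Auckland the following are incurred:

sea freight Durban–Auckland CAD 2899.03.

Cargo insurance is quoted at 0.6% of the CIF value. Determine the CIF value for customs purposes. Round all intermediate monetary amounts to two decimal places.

CIF value: CAD 85954.28

Let C be the CIF value. C = FOB price + freight + 0.6% × C
C − 0.6% × C = 82539.52 + 2899.03
0.994 × C = 85438.55
C = 85438.55 / 0.994 = 85954.28
Insurance premium = 0.6% × 85954.28 = 515.73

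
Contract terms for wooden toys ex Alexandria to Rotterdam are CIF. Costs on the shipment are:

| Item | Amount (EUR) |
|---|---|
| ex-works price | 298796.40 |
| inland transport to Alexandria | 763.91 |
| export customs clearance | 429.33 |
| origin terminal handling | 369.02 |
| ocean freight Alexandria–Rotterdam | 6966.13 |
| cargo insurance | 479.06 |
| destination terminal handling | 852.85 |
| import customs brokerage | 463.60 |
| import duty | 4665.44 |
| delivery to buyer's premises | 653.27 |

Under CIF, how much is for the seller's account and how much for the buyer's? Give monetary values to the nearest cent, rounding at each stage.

CIF: the seller pays costs through ocean freight and marine insurance to the destination port.
Seller's account: goods 298796.40 + inland to port 763.91 + export clearance 429.33 + origin terminal 369.02 + freight 6966.13 + insurance 479.06 = 307803.85
Buyer's account: destination terminal 852.85 + brokerage 463.60 + duty 4665.44 + delivery 653.27 = 6635.16

Seller: EUR 307803.85; buyer: EUR 6635.16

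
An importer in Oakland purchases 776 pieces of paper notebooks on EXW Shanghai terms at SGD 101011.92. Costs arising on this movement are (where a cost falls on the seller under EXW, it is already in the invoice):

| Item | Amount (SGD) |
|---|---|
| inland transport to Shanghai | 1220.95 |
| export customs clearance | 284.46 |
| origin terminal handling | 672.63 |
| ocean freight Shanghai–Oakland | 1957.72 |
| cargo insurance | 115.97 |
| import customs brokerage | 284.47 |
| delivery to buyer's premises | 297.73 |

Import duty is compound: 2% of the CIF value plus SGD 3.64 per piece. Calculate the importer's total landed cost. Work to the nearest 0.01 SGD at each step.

Total landed cost: SGD 110775.76

EXW: the seller makes goods available at their premises; the buyer bears all onward costs.
CIF value = EXW price + inland to port + export clearance + origin terminal + freight + insurance = 101011.92 + 1220.95 + 284.46 + 672.63 + 1957.72 + 115.97 = 105263.65
Ad valorem component: 105263.65 × 2% = 2105.27
Specific component: 776 × 3.64 = 2824.64
Import duty = 2105.27 + 2824.64 = 4929.91
Buyer bears: inland to port 1220.95 + export clearance 284.46 + origin terminal 672.63 + freight 1957.72 + insurance 115.97 + brokerage 284.47 + delivery 297.73 + duty 4929.91 = 9763.84
Landed cost = invoice 101011.92 + 9763.84 = 110775.76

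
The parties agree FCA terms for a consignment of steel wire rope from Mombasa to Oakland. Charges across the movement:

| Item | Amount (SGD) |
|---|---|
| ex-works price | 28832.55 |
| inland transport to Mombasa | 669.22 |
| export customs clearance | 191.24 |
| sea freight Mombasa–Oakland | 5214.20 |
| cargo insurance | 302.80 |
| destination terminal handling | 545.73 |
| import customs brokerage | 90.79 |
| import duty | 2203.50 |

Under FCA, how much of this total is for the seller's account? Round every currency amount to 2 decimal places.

Seller's account: SGD 29693.01

FCA: the seller delivers export-cleared goods to the carrier; the buyer bears costs from that point.
Seller's account: goods 28832.55 + inland to port 669.22 + export clearance 191.24 = 29693.01
Buyer's account: freight 5214.20 + insurance 302.80 + destination terminal 545.73 + brokerage 90.79 + duty 2203.50 = 8357.02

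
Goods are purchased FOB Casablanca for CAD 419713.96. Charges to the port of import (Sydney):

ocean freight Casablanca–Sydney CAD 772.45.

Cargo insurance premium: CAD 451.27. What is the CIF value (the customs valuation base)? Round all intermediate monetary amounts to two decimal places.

CIF value: CAD 420937.68

CIF = FOB price + freight + insurance
CIF = 419713.96 + 772.45 + 451.27 = 420937.68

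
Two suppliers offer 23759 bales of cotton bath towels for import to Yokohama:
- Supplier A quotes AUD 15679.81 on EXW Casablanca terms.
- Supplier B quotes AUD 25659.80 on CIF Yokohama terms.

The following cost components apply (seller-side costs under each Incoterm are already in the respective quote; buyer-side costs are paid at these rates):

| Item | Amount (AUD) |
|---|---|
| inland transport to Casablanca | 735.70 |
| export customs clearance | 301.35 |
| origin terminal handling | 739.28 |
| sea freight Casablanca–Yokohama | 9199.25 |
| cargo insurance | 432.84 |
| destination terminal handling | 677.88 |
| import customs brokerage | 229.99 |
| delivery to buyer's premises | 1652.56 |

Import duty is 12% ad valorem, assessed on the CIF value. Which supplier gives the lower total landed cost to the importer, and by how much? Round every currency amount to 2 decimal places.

Supplier A (EXW):
CIF value = EXW price + inland to port + export clearance + origin terminal + freight + insurance = 15679.81 + 735.70 + 301.35 + 739.28 + 9199.25 + 432.84 = 27088.23
Import duty = 27088.23 × 12% = 3250.59
Buyer bears (A): 735.70 + 301.35 + 739.28 + 9199.25 + 432.84 + 677.88 + 229.99 + 1652.56 = 13968.85
Landed cost (A) = invoice 15679.81 + 13968.85 + duty 3250.59 = 32899.25
Supplier B (CIF):
The CIF price already equals the CIF value: 25659.80
Import duty = 25659.80 × 12% = 3079.18
Buyer bears (B): 677.88 + 229.99 + 1652.56 = 2560.43
Landed cost (B) = invoice 25659.80 + 2560.43 + duty 3079.18 = 31299.41
Difference = |32899.25 − 31299.41| = 1599.84

Supplier B is cheaper by AUD 1599.84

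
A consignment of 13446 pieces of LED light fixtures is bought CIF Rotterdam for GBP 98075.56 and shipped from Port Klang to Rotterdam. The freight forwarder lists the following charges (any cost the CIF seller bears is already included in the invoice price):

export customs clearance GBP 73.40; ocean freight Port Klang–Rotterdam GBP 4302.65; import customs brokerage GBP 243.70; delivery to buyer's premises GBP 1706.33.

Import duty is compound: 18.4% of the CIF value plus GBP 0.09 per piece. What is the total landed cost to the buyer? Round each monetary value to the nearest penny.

CIF: the seller pays costs through ocean freight and marine insurance to the destination port.
Already in the invoice (seller's account under CIF): export clearance, freight — exclude.
The CIF price already equals the CIF value: 98075.56
Ad valorem component: 98075.56 × 18.4% = 18045.90
Specific component: 13446 × 0.09 = 1210.14
Import duty = 18045.90 + 1210.14 = 19256.04
Buyer bears: brokerage 243.70 + delivery 1706.33 + duty 19256.04 = 21206.07
Landed cost = invoice 98075.56 + 21206.07 = 119281.63

Total landed cost: GBP 119281.63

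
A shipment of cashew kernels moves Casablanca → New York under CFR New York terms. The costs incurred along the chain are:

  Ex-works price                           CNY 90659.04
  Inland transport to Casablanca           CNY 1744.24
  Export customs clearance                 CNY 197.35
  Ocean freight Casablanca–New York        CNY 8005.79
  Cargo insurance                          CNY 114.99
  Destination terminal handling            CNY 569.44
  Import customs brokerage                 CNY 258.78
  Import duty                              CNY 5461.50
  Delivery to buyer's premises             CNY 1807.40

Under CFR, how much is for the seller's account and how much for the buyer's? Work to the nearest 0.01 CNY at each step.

Seller: CNY 100606.42; buyer: CNY 8212.11

CFR: the seller pays costs through ocean freight to the destination port, but not insurance.
Seller's account: goods 90659.04 + inland to port 1744.24 + export clearance 197.35 + freight 8005.79 = 100606.42
Buyer's account: insurance 114.99 + destination terminal 569.44 + brokerage 258.78 + duty 5461.50 + delivery 1807.40 = 8212.11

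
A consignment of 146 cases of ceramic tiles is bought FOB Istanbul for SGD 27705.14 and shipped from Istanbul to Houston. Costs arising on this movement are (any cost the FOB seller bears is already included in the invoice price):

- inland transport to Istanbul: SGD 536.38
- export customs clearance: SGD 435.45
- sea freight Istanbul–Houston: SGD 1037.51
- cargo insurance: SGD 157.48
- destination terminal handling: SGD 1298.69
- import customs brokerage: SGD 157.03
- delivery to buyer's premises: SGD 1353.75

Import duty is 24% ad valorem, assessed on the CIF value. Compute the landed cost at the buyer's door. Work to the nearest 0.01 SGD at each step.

FOB: the seller bears costs until goods are on board at the origin port; the buyer bears freight, insurance and all costs thereafter.
Already in the invoice (seller's account under FOB): inland to port, export clearance — exclude.
CIF value = FOB price + freight + insurance = 27705.14 + 1037.51 + 157.48 = 28900.13
Import duty = 28900.13 × 24% = 6936.03
Buyer bears: freight 1037.51 + insurance 157.48 + destination terminal 1298.69 + brokerage 157.03 + delivery 1353.75 + duty 6936.03 = 10940.49
Landed cost = invoice 27705.14 + 10940.49 = 38645.63

Total landed cost: SGD 38645.63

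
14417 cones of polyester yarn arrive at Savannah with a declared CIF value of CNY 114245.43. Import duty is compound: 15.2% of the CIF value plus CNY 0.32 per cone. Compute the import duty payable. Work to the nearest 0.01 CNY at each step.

Ad valorem component: 114245.43 × 15.2% = 17365.31
Specific component: 14417 × 0.32 = 4613.44
Import duty = 17365.31 + 4613.44 = 21978.75

Import duty: CNY 21978.75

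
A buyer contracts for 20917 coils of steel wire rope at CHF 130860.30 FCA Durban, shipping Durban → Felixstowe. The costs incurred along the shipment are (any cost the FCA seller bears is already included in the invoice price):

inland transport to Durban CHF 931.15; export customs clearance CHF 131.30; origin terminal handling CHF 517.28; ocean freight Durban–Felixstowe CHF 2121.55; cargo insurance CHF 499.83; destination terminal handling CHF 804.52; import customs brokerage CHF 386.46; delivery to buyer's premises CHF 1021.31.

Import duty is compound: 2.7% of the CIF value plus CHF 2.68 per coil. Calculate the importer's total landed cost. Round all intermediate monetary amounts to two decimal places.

Total landed cost: CHF 195886.78

FCA: the seller delivers export-cleared goods to the carrier; the buyer bears costs from that point.
Already in the invoice (seller's account under FCA): inland to port, export clearance — exclude.
CIF value = FCA price + origin terminal + freight + insurance = 130860.30 + 517.28 + 2121.55 + 499.83 = 133998.96
Ad valorem component: 133998.96 × 2.7% = 3617.97
Specific component: 20917 × 2.68 = 56057.56
Import duty = 3617.97 + 56057.56 = 59675.53
Buyer bears: origin terminal 517.28 + freight 2121.55 + insurance 499.83 + destination terminal 804.52 + brokerage 386.46 + delivery 1021.31 + duty 59675.53 = 65026.48
Landed cost = invoice 130860.30 + 65026.48 = 195886.78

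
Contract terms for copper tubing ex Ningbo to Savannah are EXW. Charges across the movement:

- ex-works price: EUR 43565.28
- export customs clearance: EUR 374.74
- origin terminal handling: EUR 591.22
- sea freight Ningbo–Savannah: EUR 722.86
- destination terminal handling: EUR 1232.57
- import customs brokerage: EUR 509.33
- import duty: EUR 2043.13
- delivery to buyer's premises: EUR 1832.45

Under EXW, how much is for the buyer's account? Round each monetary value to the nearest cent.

Buyer's account: EUR 7306.30

EXW: the seller makes goods available at their premises; the buyer bears all onward costs.
Seller's account: goods 43565.28 = 43565.28
Buyer's account: export clearance 374.74 + origin terminal 591.22 + freight 722.86 + destination terminal 1232.57 + brokerage 509.33 + duty 2043.13 + delivery 1832.45 = 7306.30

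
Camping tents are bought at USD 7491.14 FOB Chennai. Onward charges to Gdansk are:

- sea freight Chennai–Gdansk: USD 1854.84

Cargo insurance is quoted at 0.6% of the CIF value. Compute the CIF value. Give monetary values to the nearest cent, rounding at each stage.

CIF value: USD 9402.39

Let C be the CIF value. C = FOB price + freight + 0.6% × C
C − 0.6% × C = 7491.14 + 1854.84
0.994 × C = 9345.98
C = 9345.98 / 0.994 = 9402.39
Insurance premium = 0.6% × 9402.39 = 56.41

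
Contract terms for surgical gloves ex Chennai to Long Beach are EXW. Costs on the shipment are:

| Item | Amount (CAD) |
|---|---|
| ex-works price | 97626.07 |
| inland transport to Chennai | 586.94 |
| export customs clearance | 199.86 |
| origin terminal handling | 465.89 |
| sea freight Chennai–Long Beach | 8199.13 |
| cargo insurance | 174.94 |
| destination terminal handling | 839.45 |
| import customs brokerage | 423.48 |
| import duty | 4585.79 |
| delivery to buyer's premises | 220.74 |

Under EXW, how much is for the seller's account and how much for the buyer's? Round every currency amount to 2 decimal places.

Seller: CAD 97626.07; buyer: CAD 15696.22

EXW: the seller makes goods available at their premises; the buyer bears all onward costs.
Seller's account: goods 97626.07 = 97626.07
Buyer's account: inland to port 586.94 + export clearance 199.86 + origin terminal 465.89 + freight 8199.13 + insurance 174.94 + destination terminal 839.45 + brokerage 423.48 + duty 4585.79 + delivery 220.74 = 15696.22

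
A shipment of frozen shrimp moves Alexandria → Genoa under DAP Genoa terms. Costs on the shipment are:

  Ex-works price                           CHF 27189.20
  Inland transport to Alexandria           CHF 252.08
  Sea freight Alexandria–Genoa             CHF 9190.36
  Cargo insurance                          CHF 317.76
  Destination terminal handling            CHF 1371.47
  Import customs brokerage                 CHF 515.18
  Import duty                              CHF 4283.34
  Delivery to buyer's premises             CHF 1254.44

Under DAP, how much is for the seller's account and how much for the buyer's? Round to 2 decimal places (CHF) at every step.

Seller: CHF 39575.31; buyer: CHF 4798.52

DAP: the seller bears all costs to the named destination except import duty and clearance.
Seller's account: goods 27189.20 + inland to port 252.08 + freight 9190.36 + insurance 317.76 + destination terminal 1371.47 + delivery 1254.44 = 39575.31
Buyer's account: brokerage 515.18 + duty 4283.34 = 4798.52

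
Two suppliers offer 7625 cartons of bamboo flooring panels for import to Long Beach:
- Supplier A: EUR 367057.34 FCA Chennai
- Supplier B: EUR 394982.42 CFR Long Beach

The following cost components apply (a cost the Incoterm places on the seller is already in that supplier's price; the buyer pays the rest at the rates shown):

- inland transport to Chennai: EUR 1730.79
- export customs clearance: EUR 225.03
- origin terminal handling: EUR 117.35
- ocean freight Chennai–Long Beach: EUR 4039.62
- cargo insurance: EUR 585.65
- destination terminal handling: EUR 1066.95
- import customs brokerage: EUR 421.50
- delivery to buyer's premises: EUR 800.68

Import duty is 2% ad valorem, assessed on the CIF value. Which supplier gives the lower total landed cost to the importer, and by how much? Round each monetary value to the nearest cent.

Supplier A (FCA):
CIF value = FCA price + origin terminal + freight + insurance = 367057.34 + 117.35 + 4039.62 + 585.65 = 371799.96
Import duty = 371799.96 × 2% = 7436.00
Buyer bears (A): 117.35 + 4039.62 + 585.65 + 1066.95 + 421.50 + 800.68 = 7031.75
Landed cost (A) = invoice 367057.34 + 7031.75 + duty 7436.00 = 381525.09
Supplier B (CFR):
CIF value = CFR price + insurance = 394982.42 + 585.65 = 395568.07
Import duty = 395568.07 × 2% = 7911.36
Buyer bears (B): 585.65 + 1066.95 + 421.50 + 800.68 = 2874.78
Landed cost (B) = invoice 394982.42 + 2874.78 + duty 7911.36 = 405768.56
Difference = |381525.09 − 405768.56| = 24243.47

Supplier A is cheaper by EUR 24243.47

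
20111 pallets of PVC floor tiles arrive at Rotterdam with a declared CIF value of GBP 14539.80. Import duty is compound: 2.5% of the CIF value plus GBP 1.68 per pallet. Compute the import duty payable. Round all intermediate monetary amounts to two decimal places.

Import duty: GBP 34149.98

Ad valorem component: 14539.80 × 2.5% = 363.50
Specific component: 20111 × 1.68 = 33786.48
Import duty = 363.50 + 33786.48 = 34149.98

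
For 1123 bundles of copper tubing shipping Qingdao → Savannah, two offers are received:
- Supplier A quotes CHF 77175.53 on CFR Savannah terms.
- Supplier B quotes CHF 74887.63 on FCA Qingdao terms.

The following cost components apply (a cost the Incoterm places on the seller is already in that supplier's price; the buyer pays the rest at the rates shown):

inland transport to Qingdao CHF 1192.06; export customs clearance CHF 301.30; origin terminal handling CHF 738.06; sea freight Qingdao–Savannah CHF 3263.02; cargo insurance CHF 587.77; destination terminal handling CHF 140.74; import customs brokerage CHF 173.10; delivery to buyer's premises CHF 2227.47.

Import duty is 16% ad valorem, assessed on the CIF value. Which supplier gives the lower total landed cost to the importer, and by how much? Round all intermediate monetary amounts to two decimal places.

Supplier A (CFR):
CIF value = CFR price + insurance = 77175.53 + 587.77 = 77763.30
Import duty = 77763.30 × 16% = 12442.13
Buyer bears (A): 587.77 + 140.74 + 173.10 + 2227.47 = 3129.08
Landed cost (A) = invoice 77175.53 + 3129.08 + duty 12442.13 = 92746.74
Supplier B (FCA):
CIF value = FCA price + origin terminal + freight + insurance = 74887.63 + 738.06 + 3263.02 + 587.77 = 79476.48
Import duty = 79476.48 × 16% = 12716.24
Buyer bears (B): 738.06 + 3263.02 + 587.77 + 140.74 + 173.10 + 2227.47 = 7130.16
Landed cost (B) = invoice 74887.63 + 7130.16 + duty 12716.24 = 94734.03
Difference = |92746.74 − 94734.03| = 1987.29

Supplier A is cheaper by CHF 1987.29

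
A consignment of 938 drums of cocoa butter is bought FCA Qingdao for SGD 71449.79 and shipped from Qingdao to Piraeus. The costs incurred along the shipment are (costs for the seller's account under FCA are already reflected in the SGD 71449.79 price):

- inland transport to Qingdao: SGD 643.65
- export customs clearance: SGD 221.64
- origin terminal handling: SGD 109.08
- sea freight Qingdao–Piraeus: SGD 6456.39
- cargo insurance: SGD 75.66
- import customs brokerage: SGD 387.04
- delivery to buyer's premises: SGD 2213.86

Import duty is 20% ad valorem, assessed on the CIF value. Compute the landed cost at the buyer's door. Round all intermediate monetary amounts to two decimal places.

Total landed cost: SGD 96310.00

FCA: the seller delivers export-cleared goods to the carrier; the buyer bears costs from that point.
Already in the invoice (seller's account under FCA): inland to port, export clearance — exclude.
CIF value = FCA price + origin terminal + freight + insurance = 71449.79 + 109.08 + 6456.39 + 75.66 = 78090.92
Import duty = 78090.92 × 20% = 15618.18
Buyer bears: origin terminal 109.08 + freight 6456.39 + insurance 75.66 + brokerage 387.04 + delivery 2213.86 + duty 15618.18 = 24860.21
Landed cost = invoice 71449.79 + 24860.21 = 96310.00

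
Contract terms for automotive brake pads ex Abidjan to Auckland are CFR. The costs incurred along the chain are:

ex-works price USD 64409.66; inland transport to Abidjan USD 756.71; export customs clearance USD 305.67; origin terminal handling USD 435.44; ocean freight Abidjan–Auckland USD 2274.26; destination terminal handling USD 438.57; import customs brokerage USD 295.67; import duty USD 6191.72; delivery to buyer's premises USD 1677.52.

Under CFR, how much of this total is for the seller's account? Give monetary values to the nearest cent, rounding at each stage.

CFR: the seller pays costs through ocean freight to the destination port, but not insurance.
Seller's account: goods 64409.66 + inland to port 756.71 + export clearance 305.67 + origin terminal 435.44 + freight 2274.26 = 68181.74
Buyer's account: destination terminal 438.57 + brokerage 295.67 + duty 6191.72 + delivery 1677.52 = 8603.48

Seller's account: USD 68181.74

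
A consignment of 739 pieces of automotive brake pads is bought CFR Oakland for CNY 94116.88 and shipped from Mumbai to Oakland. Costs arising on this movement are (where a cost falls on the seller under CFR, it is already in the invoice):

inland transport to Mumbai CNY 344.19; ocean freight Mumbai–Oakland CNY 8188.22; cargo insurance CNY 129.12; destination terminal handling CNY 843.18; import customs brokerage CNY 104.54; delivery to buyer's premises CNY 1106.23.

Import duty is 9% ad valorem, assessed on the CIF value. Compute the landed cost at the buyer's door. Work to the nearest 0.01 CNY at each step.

CFR: the seller pays costs through ocean freight to the destination port, but not insurance.
Already in the invoice (seller's account under CFR): inland to port, freight — exclude.
CIF value = CFR price + insurance = 94116.88 + 129.12 = 94246.00
Import duty = 94246.00 × 9% = 8482.14
Buyer bears: insurance 129.12 + destination terminal 843.18 + brokerage 104.54 + delivery 1106.23 + duty 8482.14 = 10665.21
Landed cost = invoice 94116.88 + 10665.21 = 104782.09

Total landed cost: CNY 104782.09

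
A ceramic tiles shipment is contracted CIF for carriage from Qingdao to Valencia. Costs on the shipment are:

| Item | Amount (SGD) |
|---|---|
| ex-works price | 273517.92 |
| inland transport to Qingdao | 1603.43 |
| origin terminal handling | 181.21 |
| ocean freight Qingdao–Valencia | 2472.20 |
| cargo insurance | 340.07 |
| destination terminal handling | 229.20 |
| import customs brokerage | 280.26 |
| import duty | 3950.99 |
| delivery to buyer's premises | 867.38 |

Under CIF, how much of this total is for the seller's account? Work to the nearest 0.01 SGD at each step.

Seller's account: SGD 278114.83

CIF: the seller pays costs through ocean freight and marine insurance to the destination port.
Seller's account: goods 273517.92 + inland to port 1603.43 + origin terminal 181.21 + freight 2472.20 + insurance 340.07 = 278114.83
Buyer's account: destination terminal 229.20 + brokerage 280.26 + duty 3950.99 + delivery 867.38 = 5327.83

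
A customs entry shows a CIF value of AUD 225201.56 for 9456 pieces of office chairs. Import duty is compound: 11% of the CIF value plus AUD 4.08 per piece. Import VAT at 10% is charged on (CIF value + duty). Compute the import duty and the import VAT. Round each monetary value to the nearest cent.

Ad valorem component: 225201.56 × 11% = 24772.17
Specific component: 9456 × 4.08 = 38580.48
Import duty = 24772.17 + 38580.48 = 63352.65
VAT base = CIF + duty = 225201.56 + 63352.65 = 288554.21
Import VAT = 288554.21 × 10% = 28855.42

Import duty: AUD 63352.65; import VAT: AUD 28855.42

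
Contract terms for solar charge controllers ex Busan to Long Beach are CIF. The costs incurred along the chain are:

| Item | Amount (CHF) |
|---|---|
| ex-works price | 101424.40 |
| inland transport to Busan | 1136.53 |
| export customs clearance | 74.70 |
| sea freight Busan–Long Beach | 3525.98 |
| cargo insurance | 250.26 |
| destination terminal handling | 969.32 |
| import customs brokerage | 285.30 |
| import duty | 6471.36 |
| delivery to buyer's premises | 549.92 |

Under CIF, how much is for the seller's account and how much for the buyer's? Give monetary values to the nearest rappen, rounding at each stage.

CIF: the seller pays costs through ocean freight and marine insurance to the destination port.
Seller's account: goods 101424.40 + inland to port 1136.53 + export clearance 74.70 + freight 3525.98 + insurance 250.26 = 106411.87
Buyer's account: destination terminal 969.32 + brokerage 285.30 + duty 6471.36 + delivery 549.92 = 8275.90

Seller: CHF 106411.87; buyer: CHF 8275.90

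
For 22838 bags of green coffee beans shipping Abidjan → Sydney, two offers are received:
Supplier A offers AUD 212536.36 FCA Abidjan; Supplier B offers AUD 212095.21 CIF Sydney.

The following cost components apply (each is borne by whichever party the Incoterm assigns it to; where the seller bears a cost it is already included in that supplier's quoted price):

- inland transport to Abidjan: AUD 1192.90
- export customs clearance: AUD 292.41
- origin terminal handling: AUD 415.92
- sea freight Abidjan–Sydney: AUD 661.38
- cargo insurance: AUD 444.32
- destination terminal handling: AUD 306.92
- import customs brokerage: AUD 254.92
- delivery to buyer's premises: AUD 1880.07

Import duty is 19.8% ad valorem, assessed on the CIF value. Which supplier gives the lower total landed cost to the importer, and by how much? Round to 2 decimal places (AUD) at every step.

Supplier B is cheaper by AUD 2351.40

Supplier A (FCA):
CIF value = FCA price + origin terminal + freight + insurance = 212536.36 + 415.92 + 661.38 + 444.32 = 214057.98
Import duty = 214057.98 × 19.8% = 42383.48
Buyer bears (A): 415.92 + 661.38 + 444.32 + 306.92 + 254.92 + 1880.07 = 3963.53
Landed cost (A) = invoice 212536.36 + 3963.53 + duty 42383.48 = 258883.37
Supplier B (CIF):
The CIF price already equals the CIF value: 212095.21
Import duty = 212095.21 × 19.8% = 41994.85
Buyer bears (B): 306.92 + 254.92 + 1880.07 = 2441.91
Landed cost (B) = invoice 212095.21 + 2441.91 + duty 41994.85 = 256531.97
Difference = |258883.37 − 256531.97| = 2351.40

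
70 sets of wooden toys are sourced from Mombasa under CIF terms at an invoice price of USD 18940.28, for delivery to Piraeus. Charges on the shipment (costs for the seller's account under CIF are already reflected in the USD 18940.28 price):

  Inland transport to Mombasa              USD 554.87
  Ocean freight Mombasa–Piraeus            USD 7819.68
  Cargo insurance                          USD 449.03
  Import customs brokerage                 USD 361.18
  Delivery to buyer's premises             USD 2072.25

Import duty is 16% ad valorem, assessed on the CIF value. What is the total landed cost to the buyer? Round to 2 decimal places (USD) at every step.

CIF: the seller pays costs through ocean freight and marine insurance to the destination port.
Already in the invoice (seller's account under CIF): inland to port, freight, insurance — exclude.
The CIF price already equals the CIF value: 18940.28
Import duty = 18940.28 × 16% = 3030.44
Buyer bears: brokerage 361.18 + delivery 2072.25 + duty 3030.44 = 5463.87
Landed cost = invoice 18940.28 + 5463.87 = 24404.15

Total landed cost: USD 24404.15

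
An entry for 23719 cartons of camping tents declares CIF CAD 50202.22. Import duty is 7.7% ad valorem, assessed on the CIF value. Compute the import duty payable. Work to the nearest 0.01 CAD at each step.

Import duty = 50202.22 × 7.7% = 3865.57

Import duty: CAD 3865.57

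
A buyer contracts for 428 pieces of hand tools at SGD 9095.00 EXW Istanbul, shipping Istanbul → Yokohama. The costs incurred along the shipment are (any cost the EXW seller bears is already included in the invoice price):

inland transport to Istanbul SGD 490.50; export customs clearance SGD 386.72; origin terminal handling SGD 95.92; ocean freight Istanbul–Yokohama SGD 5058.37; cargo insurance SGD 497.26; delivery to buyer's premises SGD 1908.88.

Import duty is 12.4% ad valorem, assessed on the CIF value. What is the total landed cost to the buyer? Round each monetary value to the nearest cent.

Total landed cost: SGD 19470.00

EXW: the seller makes goods available at their premises; the buyer bears all onward costs.
CIF value = EXW price + inland to port + export clearance + origin terminal + freight + insurance = 9095.00 + 490.50 + 386.72 + 95.92 + 5058.37 + 497.26 = 15623.77
Import duty = 15623.77 × 12.4% = 1937.35
Buyer bears: inland to port 490.50 + export clearance 386.72 + origin terminal 95.92 + freight 5058.37 + insurance 497.26 + delivery 1908.88 + duty 1937.35 = 10375.00
Landed cost = invoice 9095.00 + 10375.00 = 19470.00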